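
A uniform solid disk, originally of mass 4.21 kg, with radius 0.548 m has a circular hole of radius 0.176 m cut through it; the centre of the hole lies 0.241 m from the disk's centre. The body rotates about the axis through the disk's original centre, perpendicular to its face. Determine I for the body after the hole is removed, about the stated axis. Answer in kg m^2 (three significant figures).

0.600

Unpierced body about its centre: I₀ = (1/2)MR² = (1/2)(4.21)(0.548)² = 0.63214 kg m^2.
The removed disk has mass m = M·(r/R)² = (4.21)(0.176/0.548)² = 0.43426 kg (same uniform areal density).
Its moment of inertia about the rotation axis (parallel-axis theorem): I_hole = (1/2)mr² + md² = (1/2)(0.43426)(0.176)² + (0.43426)(0.241)² = 0.031948 kg m^2.
Treating the hole as negative mass, I = I₀ − I_hole = 0.63214 − 0.031948 = 0.60019 kg m^2.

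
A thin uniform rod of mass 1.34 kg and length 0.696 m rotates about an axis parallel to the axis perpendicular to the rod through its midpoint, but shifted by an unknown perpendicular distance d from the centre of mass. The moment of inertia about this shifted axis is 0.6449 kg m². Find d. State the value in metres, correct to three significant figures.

0.664

About the centre-of-mass axis, I_cm = (1/12)ML² = (1/12)(1.34)(0.696)² = 0.054093 kg m².
Parallel axis theorem: I = I_cm + Md², so Md² = 0.6449 − 0.054093 = 0.59081 kg m².
d = √(0.59081 / 1.34) = 0.664 m.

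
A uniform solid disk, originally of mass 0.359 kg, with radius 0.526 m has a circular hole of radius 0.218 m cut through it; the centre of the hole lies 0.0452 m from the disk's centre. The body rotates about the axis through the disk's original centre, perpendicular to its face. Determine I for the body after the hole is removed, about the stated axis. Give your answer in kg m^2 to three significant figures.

0.0481

Unpierced body about its centre: I₀ = (1/2)MR² = (1/2)(0.359)(0.526)² = 0.049663 kg m^2.
The removed disk has mass m = M·(r/R)² = (0.359)(0.218/0.526)² = 0.061665 kg (same uniform areal density).
Its moment of inertia about the rotation axis (parallel-axis theorem): I_hole = (1/2)mr² + md² = (1/2)(0.061665)(0.218)² + (0.061665)(0.0452)² = 0.0015913 kg m^2.
Treating the hole as negative mass, I = I₀ − I_hole = 0.049663 − 0.0015913 = 0.048072 kg m^2.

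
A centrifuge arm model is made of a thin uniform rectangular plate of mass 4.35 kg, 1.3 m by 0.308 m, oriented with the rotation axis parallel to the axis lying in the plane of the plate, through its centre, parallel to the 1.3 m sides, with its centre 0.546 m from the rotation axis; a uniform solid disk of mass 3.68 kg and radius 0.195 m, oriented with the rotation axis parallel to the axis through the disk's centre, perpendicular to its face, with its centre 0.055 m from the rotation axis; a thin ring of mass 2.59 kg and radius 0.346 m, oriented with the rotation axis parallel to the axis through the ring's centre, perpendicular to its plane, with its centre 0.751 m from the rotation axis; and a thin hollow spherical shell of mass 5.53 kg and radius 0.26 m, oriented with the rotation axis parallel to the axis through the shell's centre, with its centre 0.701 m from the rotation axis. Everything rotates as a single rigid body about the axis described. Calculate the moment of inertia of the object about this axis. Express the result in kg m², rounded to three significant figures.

6.15

Rectangular plate: I_cm = (1/12)Mb² = (1/12)(4.35)(0.308)² = 0.034388 kg m²; centre at d = 0.546 m, so the parallel axis theorem gives I = 0.034388 + (4.35)(0.546)² = 1.3312 kg m².
Solid disk: I_cm = (1/2)MR² = (1/2)(3.68)(0.195)² = 0.069966 kg m²; centre at d = 0.055 m, so the parallel axis theorem gives I = 0.069966 + (3.68)(0.055)² = 0.081098 kg m².
Thin ring: I_cm = MR² = (2.59)(0.346)² = 0.31006 kg m²; centre at d = 0.751 m, so the parallel axis theorem gives I = 0.31006 + (2.59)(0.751)² = 1.7708 kg m².
Spherical shell: I_cm = (2/3)MR² = (2/3)(5.53)(0.26)² = 0.24922 kg m²; centre at d = 0.701 m, so the parallel axis theorem gives I = 0.24922 + (5.53)(0.701)² = 2.9667 kg m².
Total I = 1.3312 + 0.081098 + 1.7708 + 2.9667 = 6.1498 kg m².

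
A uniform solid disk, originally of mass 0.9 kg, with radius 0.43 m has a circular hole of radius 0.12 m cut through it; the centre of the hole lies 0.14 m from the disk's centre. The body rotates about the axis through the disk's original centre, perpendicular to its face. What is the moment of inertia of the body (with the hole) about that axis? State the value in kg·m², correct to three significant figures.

Unpierced body about its centre: I₀ = (1/2)MR² = (1/2)(0.9)(0.43)² = 0.083205 kg·m².
The removed disk has mass m = M·(r/R)² = (0.9)(0.12/0.43)² = 0.070092 kg (same uniform areal density).
Its moment of inertia about the rotation axis (parallel-axis theorem): I_hole = (1/2)mr² + md² = (1/2)(0.070092)(0.12)² + (0.070092)(0.14)² = 0.0018785 kg·m².
Treating the hole as negative mass, I = I₀ − I_hole = 0.083205 − 0.0018785 = 0.081327 kg·m².

0.0813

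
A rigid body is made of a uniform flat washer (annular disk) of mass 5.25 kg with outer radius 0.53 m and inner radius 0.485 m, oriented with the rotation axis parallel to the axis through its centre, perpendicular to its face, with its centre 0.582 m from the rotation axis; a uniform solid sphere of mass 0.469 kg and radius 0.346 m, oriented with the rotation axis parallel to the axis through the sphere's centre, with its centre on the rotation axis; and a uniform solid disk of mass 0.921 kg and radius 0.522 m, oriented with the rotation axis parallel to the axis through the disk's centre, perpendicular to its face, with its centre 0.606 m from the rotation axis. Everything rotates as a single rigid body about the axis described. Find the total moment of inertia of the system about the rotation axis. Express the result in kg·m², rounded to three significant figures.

3.62

Annular disk: I_cm = (1/2)M(R²+r²) = (1/2)(5.25)[(0.53)² + (0.485)²] = 1.3548 kg·m²; centre at d = 0.582 m, so the parallel axis theorem gives I = 1.3548 + (5.25)(0.582)² = 3.1331 kg·m².
Solid sphere: I_cm = (2/5)MR² = (2/5)(0.469)(0.346)² = 0.022459 kg·m²; axis through the centre, so I = 0.022459 kg·m².
Solid disk: I_cm = (1/2)MR² = (1/2)(0.921)(0.522)² = 0.12548 kg·m²; centre at d = 0.606 m, so the parallel axis theorem gives I = 0.12548 + (0.921)(0.606)² = 0.4637 kg·m².
Total I = 3.1331 + 0.022459 + 0.4637 = 3.6193 kg·m².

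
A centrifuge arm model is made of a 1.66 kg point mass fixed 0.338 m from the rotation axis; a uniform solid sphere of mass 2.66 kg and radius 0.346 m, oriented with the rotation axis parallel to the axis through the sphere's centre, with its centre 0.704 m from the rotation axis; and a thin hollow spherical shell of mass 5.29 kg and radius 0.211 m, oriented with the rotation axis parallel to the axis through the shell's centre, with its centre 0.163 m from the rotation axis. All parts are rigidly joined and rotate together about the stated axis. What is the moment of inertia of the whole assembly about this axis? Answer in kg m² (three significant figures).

1.93

Point mass: I_cm = 0; centre at d = 0.338 m, so I = I_cm + Md² gives I = 0 + (1.66)(0.338)² = 0.18965 kg m².
Solid sphere: I_cm = (2/5)MR² = (2/5)(2.66)(0.346)² = 0.12738 kg m²; centre at d = 0.704 m, so I = I_cm + Md² gives I = 0.12738 + (2.66)(0.704)² = 1.4457 kg m².
Spherical shell: I_cm = (2/3)MR² = (2/3)(5.29)(0.211)² = 0.15701 kg m²; centre at d = 0.163 m, so I = I_cm + Md² gives I = 0.15701 + (5.29)(0.163)² = 0.29756 kg m².
Total I = 0.18965 + 1.4457 + 0.29756 = 1.9329 kg m².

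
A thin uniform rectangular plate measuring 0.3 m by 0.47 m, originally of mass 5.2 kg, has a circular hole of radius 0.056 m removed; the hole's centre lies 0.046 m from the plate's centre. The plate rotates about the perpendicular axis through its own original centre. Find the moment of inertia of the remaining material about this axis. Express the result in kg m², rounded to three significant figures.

0.133

Unpierced body about its centre: I₀ = (1/12)M(a²+b²) = (1/12)(5.2)[(0.3)² + (0.47)²] = 0.13472 kg m².
The removed disk has mass m = M·πr²/(ab) = (5.2)·π(0.056)²/(0.3·0.47) = 0.36334 kg (same uniform areal density).
Its moment of inertia about the rotation axis (parallel-axis theorem): I_hole = (1/2)mr² + md² = (1/2)(0.36334)(0.056)² + (0.36334)(0.046)² = 0.0013385 kg m².
Treating the hole as negative mass, I = I₀ − I_hole = 0.13472 − 0.0013385 = 0.13338 kg m².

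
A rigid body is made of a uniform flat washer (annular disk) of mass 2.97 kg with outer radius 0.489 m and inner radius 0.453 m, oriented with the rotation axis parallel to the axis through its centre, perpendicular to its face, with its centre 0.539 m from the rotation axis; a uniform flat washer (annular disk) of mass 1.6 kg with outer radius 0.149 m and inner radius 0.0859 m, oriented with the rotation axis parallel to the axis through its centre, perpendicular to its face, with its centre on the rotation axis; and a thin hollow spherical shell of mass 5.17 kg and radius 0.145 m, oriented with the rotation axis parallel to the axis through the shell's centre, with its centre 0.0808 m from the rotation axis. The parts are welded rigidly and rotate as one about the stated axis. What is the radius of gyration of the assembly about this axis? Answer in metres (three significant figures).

0.412

Annular disk: I_cm = (1/2)M(R²+r²) = (1/2)(2.97)[(0.489)² + (0.453)²] = 0.65983 kg m^2; centre at d = 0.539 m, so I = I_cm + Md² gives I = 0.65983 + (2.97)(0.539)² = 1.5227 kg m^2.
Annular disk: I_cm = (1/2)M(R²+r²) = (1/2)(1.6)[(0.149)² + (0.0859)²] = 0.023664 kg m^2; axis through the centre, so I = 0.023664 kg m^2.
Spherical shell: I_cm = (2/3)MR² = (2/3)(5.17)(0.145)² = 0.072466 kg m^2; centre at d = 0.0808 m, so I = I_cm + Md² gives I = 0.072466 + (5.17)(0.0808)² = 0.10622 kg m^2.
Total I = 1.6526 kg m^2; total mass M = 9.74 kg.
k = √(I/M) = √(1.6526/9.74) = 0.41191 m.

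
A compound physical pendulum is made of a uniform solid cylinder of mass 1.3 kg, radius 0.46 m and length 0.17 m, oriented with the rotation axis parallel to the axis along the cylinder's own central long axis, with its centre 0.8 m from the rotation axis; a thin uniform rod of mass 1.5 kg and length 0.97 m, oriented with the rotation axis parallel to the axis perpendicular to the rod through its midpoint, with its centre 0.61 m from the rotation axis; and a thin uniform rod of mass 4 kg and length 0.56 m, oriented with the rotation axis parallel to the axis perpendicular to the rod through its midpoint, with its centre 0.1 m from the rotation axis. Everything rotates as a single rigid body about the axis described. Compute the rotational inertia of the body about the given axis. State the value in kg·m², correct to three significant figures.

Solid cylinder: I_cm = (1/2)MR² = (1/2)(1.3)(0.46)² = 0.13754 kg·m²; centre at d = 0.8 m, so I = I_cm + Md² gives I = 0.13754 + (1.3)(0.8)² = 0.96954 kg·m².
Thin rod: I_cm = (1/12)ML² = (1/12)(1.5)(0.97)² = 0.11761 kg·m²; centre at d = 0.61 m, so I = I_cm + Md² gives I = 0.11761 + (1.5)(0.61)² = 0.67576 kg·m².
Thin rod: I_cm = (1/12)ML² = (1/12)(4)(0.56)² = 0.10453 kg·m²; centre at d = 0.1 m, so I = I_cm + Md² gives I = 0.10453 + (4)(0.1)² = 0.14453 kg·m².
Total I = 0.96954 + 0.67576 + 0.14453 = 1.7898 kg·m².

1.79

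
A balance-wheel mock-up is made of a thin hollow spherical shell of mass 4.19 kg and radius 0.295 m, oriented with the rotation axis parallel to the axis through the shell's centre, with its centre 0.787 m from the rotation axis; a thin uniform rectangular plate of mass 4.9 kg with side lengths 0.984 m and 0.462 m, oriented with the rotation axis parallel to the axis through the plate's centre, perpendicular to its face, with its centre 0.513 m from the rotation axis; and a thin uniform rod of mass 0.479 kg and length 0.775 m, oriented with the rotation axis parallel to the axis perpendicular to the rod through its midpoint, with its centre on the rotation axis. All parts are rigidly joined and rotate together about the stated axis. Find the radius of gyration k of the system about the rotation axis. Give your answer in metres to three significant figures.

Spherical shell: I_cm = (2/3)MR² = (2/3)(4.19)(0.295)² = 0.24309 kg·m²; centre at d = 0.787 m, so I = I_cm + Md² gives I = 0.24309 + (4.19)(0.787)² = 2.8382 kg·m².
Rectangular plate: I_cm = (1/12)M(a²+b²) = (1/12)(4.9)[(0.984)² + (0.462)²] = 0.48253 kg·m²; centre at d = 0.513 m, so I = I_cm + Md² gives I = 0.48253 + (4.9)(0.513)² = 1.7721 kg·m².
Thin rod: I_cm = (1/12)ML² = (1/12)(0.479)(0.775)² = 0.023975 kg·m²; axis through the centre, so I = 0.023975 kg·m².
Total I = 4.6343 kg·m²; total mass M = 9.569 kg.
k = √(I/M) = √(4.6343/9.569) = 0.69592 m.

0.696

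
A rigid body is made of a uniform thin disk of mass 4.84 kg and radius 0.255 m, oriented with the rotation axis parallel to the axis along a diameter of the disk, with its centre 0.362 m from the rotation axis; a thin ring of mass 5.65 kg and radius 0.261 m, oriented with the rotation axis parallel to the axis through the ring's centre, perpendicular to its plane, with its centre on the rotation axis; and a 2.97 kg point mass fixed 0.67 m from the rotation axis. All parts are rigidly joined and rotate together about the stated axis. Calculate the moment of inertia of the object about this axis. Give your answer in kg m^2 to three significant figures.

Thin disk: I_cm = (1/4)MR² = (1/4)(4.84)(0.255)² = 0.07868 kg m^2; centre at d = 0.362 m, so the parallel axis theorem gives I = 0.07868 + (4.84)(0.362)² = 0.71293 kg m^2.
Thin ring: I_cm = MR² = (5.65)(0.261)² = 0.38488 kg m^2; axis through the centre, so I = 0.38488 kg m^2.
Point mass: I_cm = 0; centre at d = 0.67 m, so the parallel axis theorem gives I = 0 + (2.97)(0.67)² = 1.3332 kg m^2.
Total I = 0.71293 + 0.38488 + 1.3332 = 2.431 kg m^2.

2.43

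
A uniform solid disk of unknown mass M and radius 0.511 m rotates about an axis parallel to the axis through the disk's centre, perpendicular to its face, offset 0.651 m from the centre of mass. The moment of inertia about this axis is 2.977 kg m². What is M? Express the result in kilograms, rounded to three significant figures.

I = I_cm + Md² = (1/2)MR² + Md² = M·[0.5·(0.511)² + (0.651)²] = M·0.55436.
So M = 2.977 / 0.55436 = 5.3701 kg.

5.37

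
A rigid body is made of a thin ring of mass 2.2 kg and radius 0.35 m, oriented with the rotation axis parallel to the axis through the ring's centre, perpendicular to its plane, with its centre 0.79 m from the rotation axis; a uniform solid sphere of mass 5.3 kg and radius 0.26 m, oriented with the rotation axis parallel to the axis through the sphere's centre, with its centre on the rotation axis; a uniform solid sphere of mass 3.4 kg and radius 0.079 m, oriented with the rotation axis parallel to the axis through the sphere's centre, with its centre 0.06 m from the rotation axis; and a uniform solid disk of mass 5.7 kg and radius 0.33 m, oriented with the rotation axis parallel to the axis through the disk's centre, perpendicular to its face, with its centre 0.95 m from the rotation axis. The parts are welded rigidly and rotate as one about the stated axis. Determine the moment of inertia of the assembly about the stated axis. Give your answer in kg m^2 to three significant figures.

Thin ring: I_cm = MR² = (2.2)(0.35)² = 0.2695 kg m^2; centre at d = 0.79 m, so the parallel axis theorem gives I = 0.2695 + (2.2)(0.79)² = 1.6425 kg m^2.
Solid sphere: I_cm = (2/5)MR² = (2/5)(5.3)(0.26)² = 0.14331 kg m^2; axis through the centre, so I = 0.14331 kg m^2.
Solid sphere: I_cm = (2/5)MR² = (2/5)(3.4)(0.079)² = 0.0084878 kg m^2; centre at d = 0.06 m, so the parallel axis theorem gives I = 0.0084878 + (3.4)(0.06)² = 0.020728 kg m^2.
Solid disk: I_cm = (1/2)MR² = (1/2)(5.7)(0.33)² = 0.31037 kg m^2; centre at d = 0.95 m, so the parallel axis theorem gives I = 0.31037 + (5.7)(0.95)² = 5.4546 kg m^2.
Total I = 1.6425 + 0.14331 + 0.020728 + 5.4546 = 7.2612 kg m^2.

7.26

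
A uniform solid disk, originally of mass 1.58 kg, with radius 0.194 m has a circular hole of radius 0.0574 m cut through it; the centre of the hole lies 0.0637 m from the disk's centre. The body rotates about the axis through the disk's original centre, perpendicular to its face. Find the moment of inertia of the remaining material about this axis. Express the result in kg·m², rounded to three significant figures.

Unpierced body about its centre: I₀ = (1/2)MR² = (1/2)(1.58)(0.194)² = 0.029732 kg·m².
The removed disk has mass m = M·(r/R)² = (1.58)(0.0574/0.194)² = 0.13832 kg (same uniform areal density).
Its moment of inertia about the rotation axis (parallel-axis theorem): I_hole = (1/2)mr² + md² = (1/2)(0.13832)(0.0574)² + (0.13832)(0.0637)² = 0.00078911 kg·m².
Treating the hole as negative mass, I = I₀ − I_hole = 0.029732 − 0.00078911 = 0.028943 kg·m².

0.0289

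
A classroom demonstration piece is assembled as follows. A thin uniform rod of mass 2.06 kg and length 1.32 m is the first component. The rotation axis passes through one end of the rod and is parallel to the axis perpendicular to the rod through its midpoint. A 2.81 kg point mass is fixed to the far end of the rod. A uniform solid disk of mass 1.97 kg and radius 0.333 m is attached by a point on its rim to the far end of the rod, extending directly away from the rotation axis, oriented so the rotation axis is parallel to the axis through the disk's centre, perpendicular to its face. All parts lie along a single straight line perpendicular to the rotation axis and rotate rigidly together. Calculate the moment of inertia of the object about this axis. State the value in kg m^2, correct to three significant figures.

11.6

Thin rod: I_cm = (1/12)ML² = (1/12)(2.06)(1.32)² = 0.29911 kg m^2; centre at d = 0.66 m, so I = I_cm + Md² gives I = 0.29911 + (2.06)(0.66)² = 1.1964 kg m^2.
Point mass: I_cm = 0; centre at d = 0.66 + 0.66 = 1.32 m, so I = I_cm + Md² gives I = 0 + (2.81)(1.32)² = 4.8961 kg m^2.
Solid disk: I_cm = (1/2)MR² = (1/2)(1.97)(0.333)² = 0.10923 kg m^2; centre at d = 0.66 + 0.66 + 0.333 = 1.653 m, so I = I_cm + Md² gives I = 0.10923 + (1.97)(1.653)² = 5.4921 kg m^2.
Total I = 1.1964 + 4.8961 + 5.4921 = 11.585 kg m^2.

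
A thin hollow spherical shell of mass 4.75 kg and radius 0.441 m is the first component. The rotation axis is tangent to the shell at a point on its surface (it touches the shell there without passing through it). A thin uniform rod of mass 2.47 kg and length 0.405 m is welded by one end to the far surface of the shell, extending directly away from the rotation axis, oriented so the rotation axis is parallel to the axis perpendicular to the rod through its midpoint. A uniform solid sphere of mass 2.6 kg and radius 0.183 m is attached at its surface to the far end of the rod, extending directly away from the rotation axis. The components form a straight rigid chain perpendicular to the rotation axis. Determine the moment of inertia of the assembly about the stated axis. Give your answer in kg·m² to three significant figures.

Spherical shell: I_cm = (2/3)MR² = (2/3)(4.75)(0.441)² = 0.61586 kg·m²; centre at d = 0.441 m, so the parallel axis theorem gives I = 0.61586 + (4.75)(0.441)² = 1.5396 kg·m².
Thin rod: I_cm = (1/12)ML² = (1/12)(2.47)(0.405)² = 0.033762 kg·m²; centre at d = 0.441 + 0.441 + 0.2025 = 1.0845 m, so the parallel axis theorem gives I = 0.033762 + (2.47)(1.0845)² = 2.9388 kg·m².
Solid sphere: I_cm = (2/5)MR² = (2/5)(2.6)(0.183)² = 0.034829 kg·m²; centre at d = 0.441 + 0.441 + 0.2025 + 0.2025 + 0.183 = 1.47 m, so the parallel axis theorem gives I = 0.034829 + (2.6)(1.47)² = 5.6532 kg·m².
Total I = 1.5396 + 2.9388 + 5.6532 = 10.132 kg·m².

10.1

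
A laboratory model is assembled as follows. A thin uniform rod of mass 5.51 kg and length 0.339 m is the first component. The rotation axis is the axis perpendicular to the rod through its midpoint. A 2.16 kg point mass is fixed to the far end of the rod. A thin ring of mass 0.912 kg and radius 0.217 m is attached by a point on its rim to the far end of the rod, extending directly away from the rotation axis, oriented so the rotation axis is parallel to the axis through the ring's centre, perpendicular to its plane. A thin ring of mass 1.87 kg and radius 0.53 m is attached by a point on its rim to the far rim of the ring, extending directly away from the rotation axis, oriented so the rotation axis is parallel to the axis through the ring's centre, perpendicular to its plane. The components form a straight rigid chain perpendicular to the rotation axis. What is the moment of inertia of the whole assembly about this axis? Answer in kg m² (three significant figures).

3.22

Thin rod: I_cm = (1/12)ML² = (1/12)(5.51)(0.339)² = 0.052768 kg m²; axis through the centre, so I = 0.052768 kg m².
Point mass: I_cm = 0; centre at d = 0.1695 m, so the parallel axis theorem gives I = 0 + (2.16)(0.1695)² = 0.062057 kg m².
Thin ring: I_cm = MR² = (0.912)(0.217)² = 0.042945 kg m²; centre at d = 0.1695 + 0.217 = 0.3865 m, so the parallel axis theorem gives I = 0.042945 + (0.912)(0.3865)² = 0.17918 kg m².
Thin ring: I_cm = MR² = (1.87)(0.53)² = 0.52528 kg m²; centre at d = 0.1695 + 0.217 + 0.217 + 0.53 = 1.1335 m, so the parallel axis theorem gives I = 0.52528 + (1.87)(1.1335)² = 2.9279 kg m².
Total I = 0.052768 + 0.062057 + 0.17918 + 2.9279 = 3.2219 kg m².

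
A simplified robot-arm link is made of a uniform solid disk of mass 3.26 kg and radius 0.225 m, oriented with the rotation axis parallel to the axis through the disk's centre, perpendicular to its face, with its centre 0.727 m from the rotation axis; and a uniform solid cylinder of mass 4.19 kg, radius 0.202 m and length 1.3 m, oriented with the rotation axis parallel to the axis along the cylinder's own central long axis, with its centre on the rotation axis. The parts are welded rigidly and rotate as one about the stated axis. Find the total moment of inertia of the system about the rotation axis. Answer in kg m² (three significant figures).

Solid disk: I_cm = (1/2)MR² = (1/2)(3.26)(0.225)² = 0.082519 kg m²; centre at d = 0.727 m, so the parallel axis theorem gives I = 0.082519 + (3.26)(0.727)² = 1.8055 kg m².
Solid cylinder: I_cm = (1/2)MR² = (1/2)(4.19)(0.202)² = 0.085484 kg m²; axis through the centre, so I = 0.085484 kg m².
Total I = 1.8055 + 0.085484 = 1.891 kg m².

1.89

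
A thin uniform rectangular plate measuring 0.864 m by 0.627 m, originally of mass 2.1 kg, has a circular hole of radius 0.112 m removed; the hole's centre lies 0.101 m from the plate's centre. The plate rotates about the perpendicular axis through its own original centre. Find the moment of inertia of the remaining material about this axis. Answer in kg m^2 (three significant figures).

0.197

Unpierced body about its centre: I₀ = (1/12)M(a²+b²) = (1/12)(2.1)[(0.864)² + (0.627)²] = 0.19943 kg m^2.
The removed disk has mass m = M·πr²/(ab) = (2.1)·π(0.112)²/(0.864·0.627) = 0.15277 kg (same uniform areal density).
Its moment of inertia about the rotation axis (parallel-axis theorem): I_hole = (1/2)mr² + md² = (1/2)(0.15277)(0.112)² + (0.15277)(0.101)² = 0.0025165 kg m^2.
Treating the hole as negative mass, I = I₀ − I_hole = 0.19943 − 0.0025165 = 0.19692 kg m^2.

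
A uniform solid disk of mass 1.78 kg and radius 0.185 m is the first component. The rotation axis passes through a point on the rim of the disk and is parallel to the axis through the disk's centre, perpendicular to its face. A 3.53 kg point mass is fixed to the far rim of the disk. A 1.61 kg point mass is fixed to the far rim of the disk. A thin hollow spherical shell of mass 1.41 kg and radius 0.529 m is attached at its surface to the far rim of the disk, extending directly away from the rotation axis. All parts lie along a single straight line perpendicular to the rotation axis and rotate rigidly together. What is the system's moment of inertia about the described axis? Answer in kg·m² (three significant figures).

Solid disk: I_cm = (1/2)MR² = (1/2)(1.78)(0.185)² = 0.03046 kg·m²; centre at d = 0.185 m, so I = I_cm + Md² gives I = 0.03046 + (1.78)(0.185)² = 0.091381 kg·m².
Point mass: I_cm = 0; centre at d = 0.185 + 0.185 = 0.37 m, so I = I_cm + Md² gives I = 0 + (3.53)(0.37)² = 0.48326 kg·m².
Point mass: I_cm = 0; centre at d = 0.185 + 0.185 = 0.37 m, so I = I_cm + Md² gives I = 0 + (1.61)(0.37)² = 0.22041 kg·m².
Spherical shell: I_cm = (2/3)MR² = (2/3)(1.41)(0.529)² = 0.26305 kg·m²; centre at d = 0.185 + 0.185 + 0.529 = 0.899 m, so I = I_cm + Md² gives I = 0.26305 + (1.41)(0.899)² = 1.4026 kg·m².
Total I = 0.091381 + 0.48326 + 0.22041 + 1.4026 = 2.1977 kg·m².

2.20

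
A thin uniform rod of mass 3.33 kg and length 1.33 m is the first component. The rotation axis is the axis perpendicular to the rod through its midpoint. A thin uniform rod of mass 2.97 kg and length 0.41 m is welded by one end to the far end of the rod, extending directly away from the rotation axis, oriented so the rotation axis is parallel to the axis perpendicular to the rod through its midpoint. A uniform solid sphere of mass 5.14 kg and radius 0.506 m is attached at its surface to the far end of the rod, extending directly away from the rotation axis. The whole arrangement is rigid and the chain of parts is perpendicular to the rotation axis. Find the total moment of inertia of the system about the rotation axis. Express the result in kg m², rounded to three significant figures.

Thin rod: I_cm = (1/12)ML² = (1/12)(3.33)(1.33)² = 0.49087 kg m²; axis through the centre, so I = 0.49087 kg m².
Thin rod: I_cm = (1/12)ML² = (1/12)(2.97)(0.41)² = 0.041605 kg m²; centre at d = 0.665 + 0.205 = 0.87 m, so the parallel axis theorem gives I = 0.041605 + (2.97)(0.87)² = 2.2896 kg m².
Solid sphere: I_cm = (2/5)MR² = (2/5)(5.14)(0.506)² = 0.52641 kg m²; centre at d = 0.665 + 0.205 + 0.205 + 0.506 = 1.581 m, so the parallel axis theorem gives I = 0.52641 + (5.14)(1.581)² = 13.374 kg m².
Total I = 0.49087 + 2.2896 + 13.374 = 16.155 kg m².

16.2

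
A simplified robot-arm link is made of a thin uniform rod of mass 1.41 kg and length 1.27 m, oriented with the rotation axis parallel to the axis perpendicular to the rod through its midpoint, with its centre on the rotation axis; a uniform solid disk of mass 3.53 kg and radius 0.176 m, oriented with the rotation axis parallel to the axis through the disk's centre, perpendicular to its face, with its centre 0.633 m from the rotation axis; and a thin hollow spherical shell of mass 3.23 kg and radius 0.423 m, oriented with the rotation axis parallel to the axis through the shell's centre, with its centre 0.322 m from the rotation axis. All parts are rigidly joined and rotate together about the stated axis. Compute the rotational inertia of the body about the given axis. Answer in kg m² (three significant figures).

Thin rod: I_cm = (1/12)ML² = (1/12)(1.41)(1.27)² = 0.18952 kg m²; axis through the centre, so I = 0.18952 kg m².
Solid disk: I_cm = (1/2)MR² = (1/2)(3.53)(0.176)² = 0.054673 kg m²; centre at d = 0.633 m, so the parallel axis theorem gives I = 0.054673 + (3.53)(0.633)² = 1.4691 kg m².
Spherical shell: I_cm = (2/3)MR² = (2/3)(3.23)(0.423)² = 0.38529 kg m²; centre at d = 0.322 m, so the parallel axis theorem gives I = 0.38529 + (3.23)(0.322)² = 0.72019 kg m².
Total I = 0.18952 + 1.4691 + 0.72019 = 2.3788 kg m².

2.38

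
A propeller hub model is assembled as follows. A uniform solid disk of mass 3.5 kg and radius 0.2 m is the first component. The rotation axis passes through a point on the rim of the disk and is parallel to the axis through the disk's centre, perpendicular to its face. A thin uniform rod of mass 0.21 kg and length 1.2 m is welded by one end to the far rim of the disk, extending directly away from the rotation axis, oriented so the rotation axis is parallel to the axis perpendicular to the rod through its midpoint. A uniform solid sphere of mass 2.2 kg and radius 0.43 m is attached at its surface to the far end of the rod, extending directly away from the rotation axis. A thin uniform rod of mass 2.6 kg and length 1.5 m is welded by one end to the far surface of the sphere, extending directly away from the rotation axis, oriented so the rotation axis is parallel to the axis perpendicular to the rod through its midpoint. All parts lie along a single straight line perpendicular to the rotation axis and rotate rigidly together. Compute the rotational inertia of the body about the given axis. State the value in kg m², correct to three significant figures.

37.0

Solid disk: I_cm = (1/2)MR² = (1/2)(3.5)(0.2)² = 0.07 kg m²; centre at d = 0.2 m, so the parallel axis theorem gives I = 0.07 + (3.5)(0.2)² = 0.21 kg m².
Thin rod: I_cm = (1/12)ML² = (1/12)(0.21)(1.2)² = 0.0252 kg m²; centre at d = 0.2 + 0.2 + 0.6 = 1 m, so the parallel axis theorem gives I = 0.0252 + (0.21)(1)² = 0.2352 kg m².
Solid sphere: I_cm = (2/5)MR² = (2/5)(2.2)(0.43)² = 0.16271 kg m²; centre at d = 0.2 + 0.2 + 0.6 + 0.6 + 0.43 = 2.03 m, so the parallel axis theorem gives I = 0.16271 + (2.2)(2.03)² = 9.2287 kg m².
Thin rod: I_cm = (1/12)ML² = (1/12)(2.6)(1.5)² = 0.4875 kg m²; centre at d = 0.2 + 0.2 + 0.6 + 0.6 + 0.43 + 0.43 + 0.75 = 3.21 m, so the parallel axis theorem gives I = 0.4875 + (2.6)(3.21)² = 27.278 kg m².
Total I = 0.21 + 0.2352 + 9.2287 + 27.278 = 36.952 kg m².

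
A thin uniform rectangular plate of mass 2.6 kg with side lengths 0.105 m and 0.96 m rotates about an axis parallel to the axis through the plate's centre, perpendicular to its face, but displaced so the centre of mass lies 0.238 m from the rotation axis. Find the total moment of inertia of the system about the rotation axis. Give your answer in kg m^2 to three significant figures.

0.349

I_cm = (1/12)M(a²+b²) = (1/12)(2.6)[(0.105)² + (0.96)²] = 0.20207 kg m^2; centre at d = 0.238 m, so the parallel axis theorem gives I = 0.20207 + (2.6)(0.238)² = 0.34934 kg m^2.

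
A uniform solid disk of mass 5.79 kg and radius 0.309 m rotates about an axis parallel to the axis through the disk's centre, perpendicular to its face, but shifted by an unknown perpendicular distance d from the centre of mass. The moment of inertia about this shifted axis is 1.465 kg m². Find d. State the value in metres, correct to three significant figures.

0.453

About the centre-of-mass axis, I_cm = (1/2)MR² = (1/2)(5.79)(0.309)² = 0.27642 kg m².
Parallel axis theorem: I = I_cm + Md², so Md² = 1.465 − 0.27642 = 1.1886 kg m².
d = √(1.1886 / 5.79) = 0.45308 m.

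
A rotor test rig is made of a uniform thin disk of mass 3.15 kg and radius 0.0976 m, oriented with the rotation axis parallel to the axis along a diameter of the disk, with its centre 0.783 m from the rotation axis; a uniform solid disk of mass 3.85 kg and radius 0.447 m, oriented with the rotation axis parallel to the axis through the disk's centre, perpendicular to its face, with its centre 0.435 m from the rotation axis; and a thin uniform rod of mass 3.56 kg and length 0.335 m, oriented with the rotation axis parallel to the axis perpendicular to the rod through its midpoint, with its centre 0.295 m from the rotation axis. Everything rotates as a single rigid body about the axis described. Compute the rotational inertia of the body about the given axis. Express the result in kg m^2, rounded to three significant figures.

Thin disk: I_cm = (1/4)MR² = (1/4)(3.15)(0.0976)² = 0.0075015 kg m^2; centre at d = 0.783 m, so the parallel axis theorem gives I = 0.0075015 + (3.15)(0.783)² = 1.9387 kg m^2.
Solid disk: I_cm = (1/2)MR² = (1/2)(3.85)(0.447)² = 0.38463 kg m^2; centre at d = 0.435 m, so the parallel axis theorem gives I = 0.38463 + (3.85)(0.435)² = 1.1131 kg m^2.
Thin rod: I_cm = (1/12)ML² = (1/12)(3.56)(0.335)² = 0.033293 kg m^2; centre at d = 0.295 m, so the parallel axis theorem gives I = 0.033293 + (3.56)(0.295)² = 0.3431 kg m^2.
Total I = 1.9387 + 1.1131 + 0.3431 = 3.395 kg m^2.

3.39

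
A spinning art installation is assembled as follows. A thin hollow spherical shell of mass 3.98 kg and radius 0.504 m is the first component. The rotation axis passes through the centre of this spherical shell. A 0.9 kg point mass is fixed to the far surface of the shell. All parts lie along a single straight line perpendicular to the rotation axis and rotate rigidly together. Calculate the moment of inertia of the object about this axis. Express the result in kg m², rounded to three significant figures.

0.903

Spherical shell: I_cm = (2/3)MR² = (2/3)(3.98)(0.504)² = 0.67399 kg m²; axis through the centre, so I = 0.67399 kg m².
Point mass: I_cm = 0; centre at d = 0.504 m, so the parallel axis theorem gives I = 0 + (0.9)(0.504)² = 0.22861 kg m².
Total I = 0.67399 + 0.22861 = 0.9026 kg m².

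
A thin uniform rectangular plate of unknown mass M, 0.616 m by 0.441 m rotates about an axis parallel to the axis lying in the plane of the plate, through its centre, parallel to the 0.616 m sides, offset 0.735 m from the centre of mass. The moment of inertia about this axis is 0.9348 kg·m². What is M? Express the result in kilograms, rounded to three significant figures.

I = I_cm + Md² = (1/12)Mb² + Md² = M·[0.0833333·(0.441)² + (0.735)²] = M·0.55643.
So M = 0.9348 / 0.55643 = 1.68 kg.

1.68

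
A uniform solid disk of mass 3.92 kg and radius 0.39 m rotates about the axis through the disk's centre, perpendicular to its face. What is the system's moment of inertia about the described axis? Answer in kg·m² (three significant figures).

0.298

I_cm = (1/2)MR² = (1/2)(3.92)(0.39)² = 0.29812 kg·m²; axis through the centre, so I = 0.29812 kg·m².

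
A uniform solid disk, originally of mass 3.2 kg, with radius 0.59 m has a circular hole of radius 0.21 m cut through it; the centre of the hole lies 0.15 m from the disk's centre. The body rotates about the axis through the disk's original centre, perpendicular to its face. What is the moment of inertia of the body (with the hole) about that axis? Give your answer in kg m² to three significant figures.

Unpierced body about its centre: I₀ = (1/2)MR² = (1/2)(3.2)(0.59)² = 0.55696 kg m².
The removed disk has mass m = M·(r/R)² = (3.2)(0.21/0.59)² = 0.4054 kg (same uniform areal density).
Its moment of inertia about the rotation axis (parallel-axis theorem): I_hole = (1/2)mr² + md² = (1/2)(0.4054)(0.21)² + (0.4054)(0.15)² = 0.018061 kg m².
Treating the hole as negative mass, I = I₀ − I_hole = 0.55696 − 0.018061 = 0.5389 kg m².

0.539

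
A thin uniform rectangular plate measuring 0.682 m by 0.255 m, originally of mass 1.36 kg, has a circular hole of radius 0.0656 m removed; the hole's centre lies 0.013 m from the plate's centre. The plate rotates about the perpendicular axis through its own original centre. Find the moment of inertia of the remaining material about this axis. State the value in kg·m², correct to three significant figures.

Unpierced body about its centre: I₀ = (1/12)M(a²+b²) = (1/12)(1.36)[(0.682)² + (0.255)²] = 0.060084 kg·m².
The removed disk has mass m = M·πr²/(ab) = (1.36)·π(0.0656)²/(0.682·0.255) = 0.10572 kg (same uniform areal density).
Its moment of inertia about the rotation axis (parallel-axis theorem): I_hole = (1/2)mr² + md² = (1/2)(0.10572)(0.0656)² + (0.10572)(0.013)² = 0.00024535 kg·m².
Treating the hole as negative mass, I = I₀ − I_hole = 0.060084 − 0.00024535 = 0.059838 kg·m².

0.0598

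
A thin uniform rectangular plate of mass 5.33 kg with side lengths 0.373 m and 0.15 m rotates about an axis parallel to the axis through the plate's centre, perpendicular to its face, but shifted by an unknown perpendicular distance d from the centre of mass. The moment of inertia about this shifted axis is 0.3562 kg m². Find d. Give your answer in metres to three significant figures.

About the centre-of-mass axis, I_cm = (1/12)M(a²+b²) = (1/12)(5.33)[(0.373)² + (0.15)²] = 0.07179 kg m².
Parallel axis theorem: I = I_cm + Md², so Md² = 0.3562 − 0.07179 = 0.28441 kg m².
d = √(0.28441 / 5.33) = 0.231 m.

0.231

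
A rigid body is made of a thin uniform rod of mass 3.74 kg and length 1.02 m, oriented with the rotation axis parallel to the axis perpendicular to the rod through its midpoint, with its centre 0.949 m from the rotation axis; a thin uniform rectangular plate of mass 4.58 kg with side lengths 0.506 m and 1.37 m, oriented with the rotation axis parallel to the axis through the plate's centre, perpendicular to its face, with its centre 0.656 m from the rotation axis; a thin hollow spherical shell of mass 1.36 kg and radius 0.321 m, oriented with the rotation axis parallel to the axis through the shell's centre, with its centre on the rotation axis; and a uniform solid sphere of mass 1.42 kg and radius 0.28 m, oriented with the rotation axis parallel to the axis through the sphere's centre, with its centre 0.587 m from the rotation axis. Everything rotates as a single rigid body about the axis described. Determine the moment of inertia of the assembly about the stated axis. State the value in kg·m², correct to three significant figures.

Thin rod: I_cm = (1/12)ML² = (1/12)(3.74)(1.02)² = 0.32426 kg·m²; centre at d = 0.949 m, so I = I_cm + Md² gives I = 0.32426 + (3.74)(0.949)² = 3.6925 kg·m².
Rectangular plate: I_cm = (1/12)M(a²+b²) = (1/12)(4.58)[(0.506)² + (1.37)²] = 0.81407 kg·m²; centre at d = 0.656 m, so I = I_cm + Md² gives I = 0.81407 + (4.58)(0.656)² = 2.785 kg·m².
Spherical shell: I_cm = (2/3)MR² = (2/3)(1.36)(0.321)² = 0.093424 kg·m²; axis through the centre, so I = 0.093424 kg·m².
Solid sphere: I_cm = (2/5)MR² = (2/5)(1.42)(0.28)² = 0.044531 kg·m²; centre at d = 0.587 m, so I = I_cm + Md² gives I = 0.044531 + (1.42)(0.587)² = 0.53382 kg·m².
Total I = 3.6925 + 2.785 + 0.093424 + 0.53382 = 7.1048 kg·m².

7.10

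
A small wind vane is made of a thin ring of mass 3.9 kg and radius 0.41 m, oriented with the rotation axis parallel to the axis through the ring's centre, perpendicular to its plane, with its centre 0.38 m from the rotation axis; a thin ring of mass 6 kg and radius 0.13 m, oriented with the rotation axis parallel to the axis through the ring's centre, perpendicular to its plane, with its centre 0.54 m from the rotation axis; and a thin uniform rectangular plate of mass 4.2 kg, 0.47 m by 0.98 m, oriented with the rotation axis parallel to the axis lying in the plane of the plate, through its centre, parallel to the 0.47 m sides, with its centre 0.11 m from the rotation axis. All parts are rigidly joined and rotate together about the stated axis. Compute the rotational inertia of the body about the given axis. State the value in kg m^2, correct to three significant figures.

Thin ring: I_cm = MR² = (3.9)(0.41)² = 0.65559 kg m^2; centre at d = 0.38 m, so I = I_cm + Md² gives I = 0.65559 + (3.9)(0.38)² = 1.2188 kg m^2.
Thin ring: I_cm = MR² = (6)(0.13)² = 0.1014 kg m^2; centre at d = 0.54 m, so I = I_cm + Md² gives I = 0.1014 + (6)(0.54)² = 1.851 kg m^2.
Rectangular plate: I_cm = (1/12)Mb² = (1/12)(4.2)(0.98)² = 0.33614 kg m^2; centre at d = 0.11 m, so I = I_cm + Md² gives I = 0.33614 + (4.2)(0.11)² = 0.38696 kg m^2.
Total I = 1.2188 + 1.851 + 0.38696 = 3.4567 kg m^2.

3.46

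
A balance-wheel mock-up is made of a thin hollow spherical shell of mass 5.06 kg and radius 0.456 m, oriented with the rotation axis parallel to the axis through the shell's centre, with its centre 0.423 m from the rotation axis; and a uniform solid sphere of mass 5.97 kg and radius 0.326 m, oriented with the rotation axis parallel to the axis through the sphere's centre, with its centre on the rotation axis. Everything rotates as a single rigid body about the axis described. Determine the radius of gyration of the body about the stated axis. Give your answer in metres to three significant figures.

0.411

Spherical shell: I_cm = (2/3)MR² = (2/3)(5.06)(0.456)² = 0.70144 kg m^2; centre at d = 0.423 m, so I = I_cm + Md² gives I = 0.70144 + (5.06)(0.423)² = 1.6068 kg m^2.
Solid sphere: I_cm = (2/5)MR² = (2/5)(5.97)(0.326)² = 0.25379 kg m^2; axis through the centre, so I = 0.25379 kg m^2.
Total I = 1.8606 kg m^2; total mass M = 11.03 kg.
k = √(I/M) = √(1.8606/11.03) = 0.41071 m.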